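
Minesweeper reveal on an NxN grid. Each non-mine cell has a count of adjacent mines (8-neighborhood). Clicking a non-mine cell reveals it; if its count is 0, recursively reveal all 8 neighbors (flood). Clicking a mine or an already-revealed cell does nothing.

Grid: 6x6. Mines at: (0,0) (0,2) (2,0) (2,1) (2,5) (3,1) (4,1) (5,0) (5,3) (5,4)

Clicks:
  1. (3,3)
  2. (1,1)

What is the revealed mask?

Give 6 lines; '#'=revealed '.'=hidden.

Answer: ......
.####.
..###.
..###.
..###.
......

Derivation:
Click 1 (3,3) count=0: revealed 12 new [(1,2) (1,3) (1,4) (2,2) (2,3) (2,4) (3,2) (3,3) (3,4) (4,2) (4,3) (4,4)] -> total=12
Click 2 (1,1) count=4: revealed 1 new [(1,1)] -> total=13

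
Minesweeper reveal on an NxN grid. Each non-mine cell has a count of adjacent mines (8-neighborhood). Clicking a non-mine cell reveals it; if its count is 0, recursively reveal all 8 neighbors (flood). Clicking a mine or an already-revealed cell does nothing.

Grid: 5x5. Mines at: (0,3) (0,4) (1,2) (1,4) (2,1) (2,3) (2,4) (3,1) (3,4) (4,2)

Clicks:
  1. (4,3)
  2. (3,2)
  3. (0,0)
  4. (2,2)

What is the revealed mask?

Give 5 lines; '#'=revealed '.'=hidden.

Answer: ##...
##...
..#..
..#..
...#.

Derivation:
Click 1 (4,3) count=2: revealed 1 new [(4,3)] -> total=1
Click 2 (3,2) count=4: revealed 1 new [(3,2)] -> total=2
Click 3 (0,0) count=0: revealed 4 new [(0,0) (0,1) (1,0) (1,1)] -> total=6
Click 4 (2,2) count=4: revealed 1 new [(2,2)] -> total=7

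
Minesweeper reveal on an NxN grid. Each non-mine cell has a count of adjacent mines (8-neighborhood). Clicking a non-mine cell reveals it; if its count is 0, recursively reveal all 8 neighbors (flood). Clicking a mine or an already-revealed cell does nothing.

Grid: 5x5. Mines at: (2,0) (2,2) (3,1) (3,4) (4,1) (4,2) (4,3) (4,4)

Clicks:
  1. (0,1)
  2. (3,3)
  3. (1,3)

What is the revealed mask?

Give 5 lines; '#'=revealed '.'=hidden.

Click 1 (0,1) count=0: revealed 12 new [(0,0) (0,1) (0,2) (0,3) (0,4) (1,0) (1,1) (1,2) (1,3) (1,4) (2,3) (2,4)] -> total=12
Click 2 (3,3) count=5: revealed 1 new [(3,3)] -> total=13
Click 3 (1,3) count=1: revealed 0 new [(none)] -> total=13

Answer: #####
#####
...##
...#.
.....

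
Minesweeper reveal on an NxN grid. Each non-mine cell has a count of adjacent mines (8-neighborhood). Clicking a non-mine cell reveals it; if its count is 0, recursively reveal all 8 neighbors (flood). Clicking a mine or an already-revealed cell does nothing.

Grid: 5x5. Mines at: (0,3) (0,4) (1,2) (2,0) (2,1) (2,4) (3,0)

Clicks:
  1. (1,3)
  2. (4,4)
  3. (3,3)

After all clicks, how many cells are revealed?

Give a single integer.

Answer: 9

Derivation:
Click 1 (1,3) count=4: revealed 1 new [(1,3)] -> total=1
Click 2 (4,4) count=0: revealed 8 new [(3,1) (3,2) (3,3) (3,4) (4,1) (4,2) (4,3) (4,4)] -> total=9
Click 3 (3,3) count=1: revealed 0 new [(none)] -> total=9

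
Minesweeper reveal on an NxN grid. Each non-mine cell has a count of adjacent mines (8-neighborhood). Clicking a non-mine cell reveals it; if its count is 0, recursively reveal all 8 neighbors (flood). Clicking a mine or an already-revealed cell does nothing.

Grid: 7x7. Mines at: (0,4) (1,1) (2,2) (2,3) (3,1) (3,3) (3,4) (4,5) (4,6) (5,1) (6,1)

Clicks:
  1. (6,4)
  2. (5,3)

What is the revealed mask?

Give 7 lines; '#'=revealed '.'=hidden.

Answer: .......
.......
.......
.......
..###..
..#####
..#####

Derivation:
Click 1 (6,4) count=0: revealed 13 new [(4,2) (4,3) (4,4) (5,2) (5,3) (5,4) (5,5) (5,6) (6,2) (6,3) (6,4) (6,5) (6,6)] -> total=13
Click 2 (5,3) count=0: revealed 0 new [(none)] -> total=13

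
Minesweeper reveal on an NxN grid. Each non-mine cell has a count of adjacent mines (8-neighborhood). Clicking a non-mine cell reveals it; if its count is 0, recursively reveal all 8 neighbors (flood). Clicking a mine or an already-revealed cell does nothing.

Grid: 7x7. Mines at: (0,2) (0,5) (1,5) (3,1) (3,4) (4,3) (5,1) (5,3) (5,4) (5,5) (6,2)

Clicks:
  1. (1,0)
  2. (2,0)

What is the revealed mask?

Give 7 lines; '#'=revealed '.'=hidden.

Answer: ##.....
##.....
##.....
.......
.......
.......
.......

Derivation:
Click 1 (1,0) count=0: revealed 6 new [(0,0) (0,1) (1,0) (1,1) (2,0) (2,1)] -> total=6
Click 2 (2,0) count=1: revealed 0 new [(none)] -> total=6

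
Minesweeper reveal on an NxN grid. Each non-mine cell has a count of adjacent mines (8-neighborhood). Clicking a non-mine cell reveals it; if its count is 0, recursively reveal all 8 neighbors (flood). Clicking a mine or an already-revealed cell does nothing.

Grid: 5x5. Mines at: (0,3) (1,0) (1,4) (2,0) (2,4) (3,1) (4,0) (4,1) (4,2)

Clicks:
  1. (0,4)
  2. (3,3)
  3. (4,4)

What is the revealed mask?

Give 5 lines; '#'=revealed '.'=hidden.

Answer: ....#
.....
.....
...##
...##

Derivation:
Click 1 (0,4) count=2: revealed 1 new [(0,4)] -> total=1
Click 2 (3,3) count=2: revealed 1 new [(3,3)] -> total=2
Click 3 (4,4) count=0: revealed 3 new [(3,4) (4,3) (4,4)] -> total=5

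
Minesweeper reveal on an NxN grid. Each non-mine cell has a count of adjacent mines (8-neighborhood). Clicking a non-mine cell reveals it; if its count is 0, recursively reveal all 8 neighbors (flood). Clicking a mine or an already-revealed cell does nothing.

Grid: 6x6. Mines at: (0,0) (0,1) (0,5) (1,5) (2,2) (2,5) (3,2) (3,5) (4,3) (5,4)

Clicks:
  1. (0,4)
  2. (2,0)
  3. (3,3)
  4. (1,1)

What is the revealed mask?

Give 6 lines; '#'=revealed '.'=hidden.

Click 1 (0,4) count=2: revealed 1 new [(0,4)] -> total=1
Click 2 (2,0) count=0: revealed 12 new [(1,0) (1,1) (2,0) (2,1) (3,0) (3,1) (4,0) (4,1) (4,2) (5,0) (5,1) (5,2)] -> total=13
Click 3 (3,3) count=3: revealed 1 new [(3,3)] -> total=14
Click 4 (1,1) count=3: revealed 0 new [(none)] -> total=14

Answer: ....#.
##....
##....
##.#..
###...
###...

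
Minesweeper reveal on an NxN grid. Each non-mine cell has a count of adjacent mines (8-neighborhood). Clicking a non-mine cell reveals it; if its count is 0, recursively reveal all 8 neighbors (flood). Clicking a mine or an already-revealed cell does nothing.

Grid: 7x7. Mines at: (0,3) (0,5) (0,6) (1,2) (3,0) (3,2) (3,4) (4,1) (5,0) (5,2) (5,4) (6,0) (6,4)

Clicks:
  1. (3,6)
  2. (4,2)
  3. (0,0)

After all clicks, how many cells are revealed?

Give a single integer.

Click 1 (3,6) count=0: revealed 12 new [(1,5) (1,6) (2,5) (2,6) (3,5) (3,6) (4,5) (4,6) (5,5) (5,6) (6,5) (6,6)] -> total=12
Click 2 (4,2) count=3: revealed 1 new [(4,2)] -> total=13
Click 3 (0,0) count=0: revealed 6 new [(0,0) (0,1) (1,0) (1,1) (2,0) (2,1)] -> total=19

Answer: 19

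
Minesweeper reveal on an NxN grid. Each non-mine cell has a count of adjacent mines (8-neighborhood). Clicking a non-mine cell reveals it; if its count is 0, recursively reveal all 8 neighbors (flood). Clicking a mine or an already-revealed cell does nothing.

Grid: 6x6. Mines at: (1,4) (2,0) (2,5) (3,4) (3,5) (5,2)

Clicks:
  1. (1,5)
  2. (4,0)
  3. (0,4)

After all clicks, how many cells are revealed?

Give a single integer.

Answer: 8

Derivation:
Click 1 (1,5) count=2: revealed 1 new [(1,5)] -> total=1
Click 2 (4,0) count=0: revealed 6 new [(3,0) (3,1) (4,0) (4,1) (5,0) (5,1)] -> total=7
Click 3 (0,4) count=1: revealed 1 new [(0,4)] -> total=8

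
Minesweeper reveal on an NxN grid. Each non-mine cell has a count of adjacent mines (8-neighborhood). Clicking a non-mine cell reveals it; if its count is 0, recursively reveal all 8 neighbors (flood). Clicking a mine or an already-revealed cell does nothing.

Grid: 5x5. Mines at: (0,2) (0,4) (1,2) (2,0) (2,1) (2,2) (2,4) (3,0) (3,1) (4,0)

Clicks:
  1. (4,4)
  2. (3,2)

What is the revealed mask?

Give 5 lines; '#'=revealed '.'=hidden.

Answer: .....
.....
.....
..###
..###

Derivation:
Click 1 (4,4) count=0: revealed 6 new [(3,2) (3,3) (3,4) (4,2) (4,3) (4,4)] -> total=6
Click 2 (3,2) count=3: revealed 0 new [(none)] -> total=6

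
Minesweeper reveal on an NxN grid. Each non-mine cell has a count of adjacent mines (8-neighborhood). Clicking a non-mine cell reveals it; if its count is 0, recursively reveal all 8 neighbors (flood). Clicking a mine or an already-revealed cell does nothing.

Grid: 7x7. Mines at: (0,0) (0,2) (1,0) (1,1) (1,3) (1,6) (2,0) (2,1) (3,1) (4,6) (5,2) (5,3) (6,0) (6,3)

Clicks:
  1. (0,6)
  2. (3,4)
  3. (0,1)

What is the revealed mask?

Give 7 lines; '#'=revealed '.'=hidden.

Answer: .#....#
.......
..####.
..####.
..####.
.......
.......

Derivation:
Click 1 (0,6) count=1: revealed 1 new [(0,6)] -> total=1
Click 2 (3,4) count=0: revealed 12 new [(2,2) (2,3) (2,4) (2,5) (3,2) (3,3) (3,4) (3,5) (4,2) (4,3) (4,4) (4,5)] -> total=13
Click 3 (0,1) count=4: revealed 1 new [(0,1)] -> total=14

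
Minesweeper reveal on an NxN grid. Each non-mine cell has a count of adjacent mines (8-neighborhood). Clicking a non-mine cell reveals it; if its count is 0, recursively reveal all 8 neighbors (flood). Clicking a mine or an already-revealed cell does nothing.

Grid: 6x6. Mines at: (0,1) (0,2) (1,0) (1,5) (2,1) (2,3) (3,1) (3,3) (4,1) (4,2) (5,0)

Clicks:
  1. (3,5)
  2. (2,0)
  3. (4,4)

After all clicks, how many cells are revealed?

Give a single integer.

Click 1 (3,5) count=0: revealed 10 new [(2,4) (2,5) (3,4) (3,5) (4,3) (4,4) (4,5) (5,3) (5,4) (5,5)] -> total=10
Click 2 (2,0) count=3: revealed 1 new [(2,0)] -> total=11
Click 3 (4,4) count=1: revealed 0 new [(none)] -> total=11

Answer: 11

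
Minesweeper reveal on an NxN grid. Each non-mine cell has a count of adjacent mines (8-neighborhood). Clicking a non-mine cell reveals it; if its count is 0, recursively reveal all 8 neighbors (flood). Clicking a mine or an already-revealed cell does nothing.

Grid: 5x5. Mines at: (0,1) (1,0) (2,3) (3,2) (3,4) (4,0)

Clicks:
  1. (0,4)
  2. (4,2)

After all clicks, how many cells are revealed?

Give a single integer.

Answer: 7

Derivation:
Click 1 (0,4) count=0: revealed 6 new [(0,2) (0,3) (0,4) (1,2) (1,3) (1,4)] -> total=6
Click 2 (4,2) count=1: revealed 1 new [(4,2)] -> total=7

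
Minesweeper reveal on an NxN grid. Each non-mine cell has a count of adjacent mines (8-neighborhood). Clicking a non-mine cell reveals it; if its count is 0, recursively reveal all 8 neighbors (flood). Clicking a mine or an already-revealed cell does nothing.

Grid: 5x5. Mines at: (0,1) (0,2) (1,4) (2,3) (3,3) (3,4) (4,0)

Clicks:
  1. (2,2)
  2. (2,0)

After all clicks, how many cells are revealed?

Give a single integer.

Answer: 9

Derivation:
Click 1 (2,2) count=2: revealed 1 new [(2,2)] -> total=1
Click 2 (2,0) count=0: revealed 8 new [(1,0) (1,1) (1,2) (2,0) (2,1) (3,0) (3,1) (3,2)] -> total=9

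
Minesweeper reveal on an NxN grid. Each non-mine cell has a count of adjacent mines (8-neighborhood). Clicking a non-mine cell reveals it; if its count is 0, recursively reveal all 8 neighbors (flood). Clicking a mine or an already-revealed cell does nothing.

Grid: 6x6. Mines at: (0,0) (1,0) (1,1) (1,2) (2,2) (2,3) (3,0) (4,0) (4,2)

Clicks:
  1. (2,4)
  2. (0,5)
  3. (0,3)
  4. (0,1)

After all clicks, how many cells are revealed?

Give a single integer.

Answer: 18

Derivation:
Click 1 (2,4) count=1: revealed 1 new [(2,4)] -> total=1
Click 2 (0,5) count=0: revealed 16 new [(0,3) (0,4) (0,5) (1,3) (1,4) (1,5) (2,5) (3,3) (3,4) (3,5) (4,3) (4,4) (4,5) (5,3) (5,4) (5,5)] -> total=17
Click 3 (0,3) count=1: revealed 0 new [(none)] -> total=17
Click 4 (0,1) count=4: revealed 1 new [(0,1)] -> total=18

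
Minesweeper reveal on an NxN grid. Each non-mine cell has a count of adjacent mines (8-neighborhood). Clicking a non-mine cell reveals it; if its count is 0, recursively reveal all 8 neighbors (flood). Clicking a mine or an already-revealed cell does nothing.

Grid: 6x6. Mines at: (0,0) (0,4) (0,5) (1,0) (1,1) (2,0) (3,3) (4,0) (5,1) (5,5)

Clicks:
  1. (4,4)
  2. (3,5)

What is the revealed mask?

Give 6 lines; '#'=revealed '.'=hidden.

Click 1 (4,4) count=2: revealed 1 new [(4,4)] -> total=1
Click 2 (3,5) count=0: revealed 7 new [(1,4) (1,5) (2,4) (2,5) (3,4) (3,5) (4,5)] -> total=8

Answer: ......
....##
....##
....##
....##
......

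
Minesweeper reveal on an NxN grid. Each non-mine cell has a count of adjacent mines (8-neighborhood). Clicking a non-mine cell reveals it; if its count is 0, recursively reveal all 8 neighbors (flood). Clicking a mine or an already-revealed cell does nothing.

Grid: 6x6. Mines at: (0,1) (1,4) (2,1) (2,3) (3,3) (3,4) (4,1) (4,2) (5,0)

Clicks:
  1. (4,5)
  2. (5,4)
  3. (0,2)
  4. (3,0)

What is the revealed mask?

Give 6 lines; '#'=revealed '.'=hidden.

Click 1 (4,5) count=1: revealed 1 new [(4,5)] -> total=1
Click 2 (5,4) count=0: revealed 5 new [(4,3) (4,4) (5,3) (5,4) (5,5)] -> total=6
Click 3 (0,2) count=1: revealed 1 new [(0,2)] -> total=7
Click 4 (3,0) count=2: revealed 1 new [(3,0)] -> total=8

Answer: ..#...
......
......
#.....
...###
...###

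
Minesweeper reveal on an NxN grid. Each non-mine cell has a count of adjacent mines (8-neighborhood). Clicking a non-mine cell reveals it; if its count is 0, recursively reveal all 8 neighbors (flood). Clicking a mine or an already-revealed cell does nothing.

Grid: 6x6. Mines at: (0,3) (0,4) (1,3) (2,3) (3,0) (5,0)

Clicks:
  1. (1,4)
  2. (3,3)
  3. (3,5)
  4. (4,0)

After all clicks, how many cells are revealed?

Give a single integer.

Click 1 (1,4) count=4: revealed 1 new [(1,4)] -> total=1
Click 2 (3,3) count=1: revealed 1 new [(3,3)] -> total=2
Click 3 (3,5) count=0: revealed 17 new [(1,5) (2,4) (2,5) (3,1) (3,2) (3,4) (3,5) (4,1) (4,2) (4,3) (4,4) (4,5) (5,1) (5,2) (5,3) (5,4) (5,5)] -> total=19
Click 4 (4,0) count=2: revealed 1 new [(4,0)] -> total=20

Answer: 20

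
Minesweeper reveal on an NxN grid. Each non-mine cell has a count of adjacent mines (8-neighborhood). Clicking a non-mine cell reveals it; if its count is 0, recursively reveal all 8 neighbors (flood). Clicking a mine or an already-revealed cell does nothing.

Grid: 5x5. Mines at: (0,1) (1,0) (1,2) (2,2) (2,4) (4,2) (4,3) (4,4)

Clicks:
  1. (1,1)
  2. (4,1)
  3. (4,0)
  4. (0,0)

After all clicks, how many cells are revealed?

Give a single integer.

Answer: 8

Derivation:
Click 1 (1,1) count=4: revealed 1 new [(1,1)] -> total=1
Click 2 (4,1) count=1: revealed 1 new [(4,1)] -> total=2
Click 3 (4,0) count=0: revealed 5 new [(2,0) (2,1) (3,0) (3,1) (4,0)] -> total=7
Click 4 (0,0) count=2: revealed 1 new [(0,0)] -> total=8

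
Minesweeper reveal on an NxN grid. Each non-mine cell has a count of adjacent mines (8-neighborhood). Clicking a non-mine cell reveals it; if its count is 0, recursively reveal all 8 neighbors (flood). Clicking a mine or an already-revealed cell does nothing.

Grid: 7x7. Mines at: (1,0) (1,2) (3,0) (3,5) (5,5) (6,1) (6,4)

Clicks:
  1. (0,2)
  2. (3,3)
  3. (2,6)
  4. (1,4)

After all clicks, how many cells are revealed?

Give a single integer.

Answer: 27

Derivation:
Click 1 (0,2) count=1: revealed 1 new [(0,2)] -> total=1
Click 2 (3,3) count=0: revealed 16 new [(2,1) (2,2) (2,3) (2,4) (3,1) (3,2) (3,3) (3,4) (4,1) (4,2) (4,3) (4,4) (5,1) (5,2) (5,3) (5,4)] -> total=17
Click 3 (2,6) count=1: revealed 1 new [(2,6)] -> total=18
Click 4 (1,4) count=0: revealed 9 new [(0,3) (0,4) (0,5) (0,6) (1,3) (1,4) (1,5) (1,6) (2,5)] -> total=27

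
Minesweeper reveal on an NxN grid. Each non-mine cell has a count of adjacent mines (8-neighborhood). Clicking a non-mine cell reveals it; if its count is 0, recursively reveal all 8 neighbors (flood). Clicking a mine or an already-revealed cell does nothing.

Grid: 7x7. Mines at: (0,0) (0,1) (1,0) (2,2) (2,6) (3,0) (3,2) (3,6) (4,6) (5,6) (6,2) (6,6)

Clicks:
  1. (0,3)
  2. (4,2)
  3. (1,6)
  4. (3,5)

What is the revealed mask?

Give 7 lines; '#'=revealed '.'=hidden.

Answer: ..#####
..#####
...###.
...###.
..####.
...###.
...###.

Derivation:
Click 1 (0,3) count=0: revealed 25 new [(0,2) (0,3) (0,4) (0,5) (0,6) (1,2) (1,3) (1,4) (1,5) (1,6) (2,3) (2,4) (2,5) (3,3) (3,4) (3,5) (4,3) (4,4) (4,5) (5,3) (5,4) (5,5) (6,3) (6,4) (6,5)] -> total=25
Click 2 (4,2) count=1: revealed 1 new [(4,2)] -> total=26
Click 3 (1,6) count=1: revealed 0 new [(none)] -> total=26
Click 4 (3,5) count=3: revealed 0 new [(none)] -> total=26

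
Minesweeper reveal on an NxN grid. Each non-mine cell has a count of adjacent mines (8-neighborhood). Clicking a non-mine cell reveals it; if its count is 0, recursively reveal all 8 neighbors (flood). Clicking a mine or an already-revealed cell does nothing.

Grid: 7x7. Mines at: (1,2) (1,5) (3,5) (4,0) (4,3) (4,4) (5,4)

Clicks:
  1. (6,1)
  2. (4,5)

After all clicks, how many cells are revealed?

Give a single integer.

Answer: 9

Derivation:
Click 1 (6,1) count=0: revealed 8 new [(5,0) (5,1) (5,2) (5,3) (6,0) (6,1) (6,2) (6,3)] -> total=8
Click 2 (4,5) count=3: revealed 1 new [(4,5)] -> total=9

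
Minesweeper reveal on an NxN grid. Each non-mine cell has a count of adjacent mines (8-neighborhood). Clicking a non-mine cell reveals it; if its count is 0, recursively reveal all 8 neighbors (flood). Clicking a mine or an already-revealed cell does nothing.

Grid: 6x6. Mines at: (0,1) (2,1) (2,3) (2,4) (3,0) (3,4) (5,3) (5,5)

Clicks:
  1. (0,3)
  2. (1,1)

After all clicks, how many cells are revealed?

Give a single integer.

Click 1 (0,3) count=0: revealed 8 new [(0,2) (0,3) (0,4) (0,5) (1,2) (1,3) (1,4) (1,5)] -> total=8
Click 2 (1,1) count=2: revealed 1 new [(1,1)] -> total=9

Answer: 9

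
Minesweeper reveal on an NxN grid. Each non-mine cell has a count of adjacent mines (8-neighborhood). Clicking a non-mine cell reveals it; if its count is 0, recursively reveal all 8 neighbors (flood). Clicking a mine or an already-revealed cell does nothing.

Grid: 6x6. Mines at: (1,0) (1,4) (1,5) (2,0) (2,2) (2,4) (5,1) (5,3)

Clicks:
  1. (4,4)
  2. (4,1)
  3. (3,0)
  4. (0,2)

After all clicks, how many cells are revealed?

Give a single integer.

Click 1 (4,4) count=1: revealed 1 new [(4,4)] -> total=1
Click 2 (4,1) count=1: revealed 1 new [(4,1)] -> total=2
Click 3 (3,0) count=1: revealed 1 new [(3,0)] -> total=3
Click 4 (0,2) count=0: revealed 6 new [(0,1) (0,2) (0,3) (1,1) (1,2) (1,3)] -> total=9

Answer: 9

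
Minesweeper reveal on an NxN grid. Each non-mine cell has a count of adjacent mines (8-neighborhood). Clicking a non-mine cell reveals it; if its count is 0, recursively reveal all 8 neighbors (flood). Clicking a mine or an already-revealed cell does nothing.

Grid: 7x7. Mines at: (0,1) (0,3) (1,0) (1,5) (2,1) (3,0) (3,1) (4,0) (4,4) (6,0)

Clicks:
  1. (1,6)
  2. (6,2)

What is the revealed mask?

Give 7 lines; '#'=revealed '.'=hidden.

Click 1 (1,6) count=1: revealed 1 new [(1,6)] -> total=1
Click 2 (6,2) count=0: revealed 21 new [(2,5) (2,6) (3,5) (3,6) (4,1) (4,2) (4,3) (4,5) (4,6) (5,1) (5,2) (5,3) (5,4) (5,5) (5,6) (6,1) (6,2) (6,3) (6,4) (6,5) (6,6)] -> total=22

Answer: .......
......#
.....##
.....##
.###.##
.######
.######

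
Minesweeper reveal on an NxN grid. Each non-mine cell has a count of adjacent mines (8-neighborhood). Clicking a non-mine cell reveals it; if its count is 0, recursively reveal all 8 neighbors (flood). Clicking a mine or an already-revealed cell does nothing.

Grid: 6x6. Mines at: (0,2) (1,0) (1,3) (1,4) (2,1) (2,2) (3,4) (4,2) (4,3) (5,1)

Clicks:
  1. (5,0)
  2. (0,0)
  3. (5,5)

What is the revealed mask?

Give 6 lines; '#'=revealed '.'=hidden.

Answer: #.....
......
......
......
....##
#...##

Derivation:
Click 1 (5,0) count=1: revealed 1 new [(5,0)] -> total=1
Click 2 (0,0) count=1: revealed 1 new [(0,0)] -> total=2
Click 3 (5,5) count=0: revealed 4 new [(4,4) (4,5) (5,4) (5,5)] -> total=6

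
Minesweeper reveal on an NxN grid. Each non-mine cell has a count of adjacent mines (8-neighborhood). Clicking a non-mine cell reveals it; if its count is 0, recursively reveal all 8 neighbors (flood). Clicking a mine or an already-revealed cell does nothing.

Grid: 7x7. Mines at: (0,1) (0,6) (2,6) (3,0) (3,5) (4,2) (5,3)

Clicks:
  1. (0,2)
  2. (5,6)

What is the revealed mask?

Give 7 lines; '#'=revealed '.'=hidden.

Answer: ..#....
.......
.......
.......
....###
....###
....###

Derivation:
Click 1 (0,2) count=1: revealed 1 new [(0,2)] -> total=1
Click 2 (5,6) count=0: revealed 9 new [(4,4) (4,5) (4,6) (5,4) (5,5) (5,6) (6,4) (6,5) (6,6)] -> total=10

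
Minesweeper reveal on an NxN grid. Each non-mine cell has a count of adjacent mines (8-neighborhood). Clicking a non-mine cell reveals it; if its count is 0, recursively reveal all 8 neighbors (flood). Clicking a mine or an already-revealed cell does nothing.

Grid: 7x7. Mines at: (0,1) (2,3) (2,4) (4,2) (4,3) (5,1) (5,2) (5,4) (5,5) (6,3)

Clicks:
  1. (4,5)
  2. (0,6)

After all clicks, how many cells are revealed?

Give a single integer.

Click 1 (4,5) count=2: revealed 1 new [(4,5)] -> total=1
Click 2 (0,6) count=0: revealed 15 new [(0,2) (0,3) (0,4) (0,5) (0,6) (1,2) (1,3) (1,4) (1,5) (1,6) (2,5) (2,6) (3,5) (3,6) (4,6)] -> total=16

Answer: 16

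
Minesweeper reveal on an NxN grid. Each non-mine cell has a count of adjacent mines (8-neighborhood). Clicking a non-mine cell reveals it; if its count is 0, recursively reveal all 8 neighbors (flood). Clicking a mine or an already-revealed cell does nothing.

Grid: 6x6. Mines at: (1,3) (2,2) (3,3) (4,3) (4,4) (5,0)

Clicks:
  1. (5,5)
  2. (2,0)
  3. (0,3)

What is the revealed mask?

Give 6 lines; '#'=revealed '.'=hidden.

Answer: ####..
###...
##....
##....
##....
.....#

Derivation:
Click 1 (5,5) count=1: revealed 1 new [(5,5)] -> total=1
Click 2 (2,0) count=0: revealed 12 new [(0,0) (0,1) (0,2) (1,0) (1,1) (1,2) (2,0) (2,1) (3,0) (3,1) (4,0) (4,1)] -> total=13
Click 3 (0,3) count=1: revealed 1 new [(0,3)] -> total=14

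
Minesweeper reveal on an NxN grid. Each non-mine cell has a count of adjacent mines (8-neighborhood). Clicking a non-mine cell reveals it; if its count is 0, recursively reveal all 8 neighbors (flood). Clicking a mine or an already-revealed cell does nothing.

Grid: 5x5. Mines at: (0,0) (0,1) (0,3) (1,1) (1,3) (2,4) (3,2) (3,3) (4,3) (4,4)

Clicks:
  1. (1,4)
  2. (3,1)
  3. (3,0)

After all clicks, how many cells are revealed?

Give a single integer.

Answer: 7

Derivation:
Click 1 (1,4) count=3: revealed 1 new [(1,4)] -> total=1
Click 2 (3,1) count=1: revealed 1 new [(3,1)] -> total=2
Click 3 (3,0) count=0: revealed 5 new [(2,0) (2,1) (3,0) (4,0) (4,1)] -> total=7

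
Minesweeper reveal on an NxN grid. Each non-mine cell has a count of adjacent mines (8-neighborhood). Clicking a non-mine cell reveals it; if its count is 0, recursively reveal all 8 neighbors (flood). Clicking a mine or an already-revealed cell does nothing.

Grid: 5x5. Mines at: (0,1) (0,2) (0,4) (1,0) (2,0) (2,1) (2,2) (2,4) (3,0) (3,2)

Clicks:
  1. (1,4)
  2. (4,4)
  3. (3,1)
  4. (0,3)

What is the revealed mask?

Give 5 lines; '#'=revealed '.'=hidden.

Answer: ...#.
....#
.....
.#.##
...##

Derivation:
Click 1 (1,4) count=2: revealed 1 new [(1,4)] -> total=1
Click 2 (4,4) count=0: revealed 4 new [(3,3) (3,4) (4,3) (4,4)] -> total=5
Click 3 (3,1) count=5: revealed 1 new [(3,1)] -> total=6
Click 4 (0,3) count=2: revealed 1 new [(0,3)] -> total=7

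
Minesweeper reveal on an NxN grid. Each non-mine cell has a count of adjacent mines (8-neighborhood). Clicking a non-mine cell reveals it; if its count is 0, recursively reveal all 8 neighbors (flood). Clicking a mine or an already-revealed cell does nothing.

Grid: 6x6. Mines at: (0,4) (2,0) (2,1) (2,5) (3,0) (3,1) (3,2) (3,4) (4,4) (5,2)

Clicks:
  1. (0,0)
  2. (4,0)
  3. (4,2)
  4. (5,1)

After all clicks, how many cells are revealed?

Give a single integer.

Answer: 11

Derivation:
Click 1 (0,0) count=0: revealed 8 new [(0,0) (0,1) (0,2) (0,3) (1,0) (1,1) (1,2) (1,3)] -> total=8
Click 2 (4,0) count=2: revealed 1 new [(4,0)] -> total=9
Click 3 (4,2) count=3: revealed 1 new [(4,2)] -> total=10
Click 4 (5,1) count=1: revealed 1 new [(5,1)] -> total=11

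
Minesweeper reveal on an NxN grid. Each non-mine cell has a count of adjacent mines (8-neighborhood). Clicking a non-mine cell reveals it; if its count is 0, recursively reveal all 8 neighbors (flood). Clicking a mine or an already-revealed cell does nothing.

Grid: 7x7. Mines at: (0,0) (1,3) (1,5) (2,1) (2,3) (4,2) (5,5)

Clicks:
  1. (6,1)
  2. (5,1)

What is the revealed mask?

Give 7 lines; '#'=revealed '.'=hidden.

Answer: .......
.......
.......
##.....
##.....
#####..
#####..

Derivation:
Click 1 (6,1) count=0: revealed 14 new [(3,0) (3,1) (4,0) (4,1) (5,0) (5,1) (5,2) (5,3) (5,4) (6,0) (6,1) (6,2) (6,3) (6,4)] -> total=14
Click 2 (5,1) count=1: revealed 0 new [(none)] -> total=14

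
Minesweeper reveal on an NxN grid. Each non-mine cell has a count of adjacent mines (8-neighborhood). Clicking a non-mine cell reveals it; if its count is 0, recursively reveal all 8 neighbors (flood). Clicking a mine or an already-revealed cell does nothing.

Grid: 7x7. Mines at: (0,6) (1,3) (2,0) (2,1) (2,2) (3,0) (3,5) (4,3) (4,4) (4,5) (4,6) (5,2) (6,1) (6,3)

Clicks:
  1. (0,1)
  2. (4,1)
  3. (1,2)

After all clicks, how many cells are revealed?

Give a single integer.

Answer: 7

Derivation:
Click 1 (0,1) count=0: revealed 6 new [(0,0) (0,1) (0,2) (1,0) (1,1) (1,2)] -> total=6
Click 2 (4,1) count=2: revealed 1 new [(4,1)] -> total=7
Click 3 (1,2) count=3: revealed 0 new [(none)] -> total=7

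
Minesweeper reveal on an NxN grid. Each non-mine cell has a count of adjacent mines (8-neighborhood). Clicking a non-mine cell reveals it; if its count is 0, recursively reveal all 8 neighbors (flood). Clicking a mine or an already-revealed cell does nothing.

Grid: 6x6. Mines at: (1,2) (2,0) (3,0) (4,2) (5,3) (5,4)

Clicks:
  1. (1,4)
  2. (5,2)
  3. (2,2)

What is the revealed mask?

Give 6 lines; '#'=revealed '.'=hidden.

Click 1 (1,4) count=0: revealed 15 new [(0,3) (0,4) (0,5) (1,3) (1,4) (1,5) (2,3) (2,4) (2,5) (3,3) (3,4) (3,5) (4,3) (4,4) (4,5)] -> total=15
Click 2 (5,2) count=2: revealed 1 new [(5,2)] -> total=16
Click 3 (2,2) count=1: revealed 1 new [(2,2)] -> total=17

Answer: ...###
...###
..####
...###
...###
..#...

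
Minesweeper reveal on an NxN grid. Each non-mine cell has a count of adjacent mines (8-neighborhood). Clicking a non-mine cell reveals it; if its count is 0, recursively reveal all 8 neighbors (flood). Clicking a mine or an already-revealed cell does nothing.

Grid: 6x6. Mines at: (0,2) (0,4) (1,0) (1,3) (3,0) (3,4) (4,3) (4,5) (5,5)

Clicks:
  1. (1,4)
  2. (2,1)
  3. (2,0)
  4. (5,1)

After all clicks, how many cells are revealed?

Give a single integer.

Click 1 (1,4) count=2: revealed 1 new [(1,4)] -> total=1
Click 2 (2,1) count=2: revealed 1 new [(2,1)] -> total=2
Click 3 (2,0) count=2: revealed 1 new [(2,0)] -> total=3
Click 4 (5,1) count=0: revealed 6 new [(4,0) (4,1) (4,2) (5,0) (5,1) (5,2)] -> total=9

Answer: 9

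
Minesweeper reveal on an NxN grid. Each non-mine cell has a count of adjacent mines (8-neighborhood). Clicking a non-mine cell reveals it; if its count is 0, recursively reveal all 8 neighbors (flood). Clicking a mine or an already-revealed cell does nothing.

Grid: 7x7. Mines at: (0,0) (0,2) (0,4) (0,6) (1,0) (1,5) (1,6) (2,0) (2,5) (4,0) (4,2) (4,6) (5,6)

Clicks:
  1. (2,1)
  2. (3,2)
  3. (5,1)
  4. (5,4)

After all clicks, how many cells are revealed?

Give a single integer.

Click 1 (2,1) count=2: revealed 1 new [(2,1)] -> total=1
Click 2 (3,2) count=1: revealed 1 new [(3,2)] -> total=2
Click 3 (5,1) count=2: revealed 1 new [(5,1)] -> total=3
Click 4 (5,4) count=0: revealed 17 new [(3,3) (3,4) (3,5) (4,3) (4,4) (4,5) (5,0) (5,2) (5,3) (5,4) (5,5) (6,0) (6,1) (6,2) (6,3) (6,4) (6,5)] -> total=20

Answer: 20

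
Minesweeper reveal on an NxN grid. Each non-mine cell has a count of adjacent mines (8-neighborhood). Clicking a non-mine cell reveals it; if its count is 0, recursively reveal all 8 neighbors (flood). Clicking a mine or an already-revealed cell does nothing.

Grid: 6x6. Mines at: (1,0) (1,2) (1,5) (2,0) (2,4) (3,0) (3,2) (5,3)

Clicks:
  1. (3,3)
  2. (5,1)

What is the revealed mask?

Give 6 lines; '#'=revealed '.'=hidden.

Click 1 (3,3) count=2: revealed 1 new [(3,3)] -> total=1
Click 2 (5,1) count=0: revealed 6 new [(4,0) (4,1) (4,2) (5,0) (5,1) (5,2)] -> total=7

Answer: ......
......
......
...#..
###...
###...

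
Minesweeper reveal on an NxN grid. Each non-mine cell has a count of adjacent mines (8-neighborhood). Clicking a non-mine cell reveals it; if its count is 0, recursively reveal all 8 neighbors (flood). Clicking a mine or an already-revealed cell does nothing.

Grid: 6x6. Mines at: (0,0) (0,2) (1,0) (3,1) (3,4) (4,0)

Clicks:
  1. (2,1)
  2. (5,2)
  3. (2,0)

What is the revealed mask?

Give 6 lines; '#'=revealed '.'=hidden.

Click 1 (2,1) count=2: revealed 1 new [(2,1)] -> total=1
Click 2 (5,2) count=0: revealed 10 new [(4,1) (4,2) (4,3) (4,4) (4,5) (5,1) (5,2) (5,3) (5,4) (5,5)] -> total=11
Click 3 (2,0) count=2: revealed 1 new [(2,0)] -> total=12

Answer: ......
......
##....
......
.#####
.#####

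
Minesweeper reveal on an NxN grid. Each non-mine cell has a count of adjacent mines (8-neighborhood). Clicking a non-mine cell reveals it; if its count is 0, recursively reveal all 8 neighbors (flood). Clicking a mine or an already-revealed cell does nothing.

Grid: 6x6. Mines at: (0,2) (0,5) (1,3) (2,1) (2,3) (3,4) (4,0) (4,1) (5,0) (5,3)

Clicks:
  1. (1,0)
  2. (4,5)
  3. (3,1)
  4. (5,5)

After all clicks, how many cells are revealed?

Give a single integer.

Click 1 (1,0) count=1: revealed 1 new [(1,0)] -> total=1
Click 2 (4,5) count=1: revealed 1 new [(4,5)] -> total=2
Click 3 (3,1) count=3: revealed 1 new [(3,1)] -> total=3
Click 4 (5,5) count=0: revealed 3 new [(4,4) (5,4) (5,5)] -> total=6

Answer: 6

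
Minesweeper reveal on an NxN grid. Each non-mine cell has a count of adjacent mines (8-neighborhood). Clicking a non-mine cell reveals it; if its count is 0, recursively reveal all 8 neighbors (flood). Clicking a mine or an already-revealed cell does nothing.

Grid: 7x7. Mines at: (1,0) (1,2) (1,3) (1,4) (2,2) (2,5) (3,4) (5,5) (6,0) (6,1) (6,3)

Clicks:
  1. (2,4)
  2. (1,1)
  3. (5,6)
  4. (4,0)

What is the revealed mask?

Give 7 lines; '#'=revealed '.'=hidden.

Answer: .......
.#.....
##..#..
####...
####...
####..#
.......

Derivation:
Click 1 (2,4) count=4: revealed 1 new [(2,4)] -> total=1
Click 2 (1,1) count=3: revealed 1 new [(1,1)] -> total=2
Click 3 (5,6) count=1: revealed 1 new [(5,6)] -> total=3
Click 4 (4,0) count=0: revealed 14 new [(2,0) (2,1) (3,0) (3,1) (3,2) (3,3) (4,0) (4,1) (4,2) (4,3) (5,0) (5,1) (5,2) (5,3)] -> total=17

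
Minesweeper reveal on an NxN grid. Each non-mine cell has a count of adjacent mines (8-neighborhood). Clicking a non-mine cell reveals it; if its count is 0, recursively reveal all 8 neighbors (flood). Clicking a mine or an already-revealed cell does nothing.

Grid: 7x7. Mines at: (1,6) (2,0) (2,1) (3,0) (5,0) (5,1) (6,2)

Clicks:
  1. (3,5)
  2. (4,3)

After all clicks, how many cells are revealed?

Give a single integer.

Answer: 36

Derivation:
Click 1 (3,5) count=0: revealed 36 new [(0,0) (0,1) (0,2) (0,3) (0,4) (0,5) (1,0) (1,1) (1,2) (1,3) (1,4) (1,5) (2,2) (2,3) (2,4) (2,5) (2,6) (3,2) (3,3) (3,4) (3,5) (3,6) (4,2) (4,3) (4,4) (4,5) (4,6) (5,2) (5,3) (5,4) (5,5) (5,6) (6,3) (6,4) (6,5) (6,6)] -> total=36
Click 2 (4,3) count=0: revealed 0 new [(none)] -> total=36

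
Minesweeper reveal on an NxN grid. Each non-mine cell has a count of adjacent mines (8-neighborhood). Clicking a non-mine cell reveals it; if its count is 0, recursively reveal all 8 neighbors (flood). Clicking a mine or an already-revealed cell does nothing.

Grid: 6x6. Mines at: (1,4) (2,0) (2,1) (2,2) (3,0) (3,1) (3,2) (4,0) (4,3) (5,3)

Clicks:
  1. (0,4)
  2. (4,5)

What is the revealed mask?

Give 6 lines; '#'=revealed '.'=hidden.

Answer: ....#.
......
....##
....##
....##
....##

Derivation:
Click 1 (0,4) count=1: revealed 1 new [(0,4)] -> total=1
Click 2 (4,5) count=0: revealed 8 new [(2,4) (2,5) (3,4) (3,5) (4,4) (4,5) (5,4) (5,5)] -> total=9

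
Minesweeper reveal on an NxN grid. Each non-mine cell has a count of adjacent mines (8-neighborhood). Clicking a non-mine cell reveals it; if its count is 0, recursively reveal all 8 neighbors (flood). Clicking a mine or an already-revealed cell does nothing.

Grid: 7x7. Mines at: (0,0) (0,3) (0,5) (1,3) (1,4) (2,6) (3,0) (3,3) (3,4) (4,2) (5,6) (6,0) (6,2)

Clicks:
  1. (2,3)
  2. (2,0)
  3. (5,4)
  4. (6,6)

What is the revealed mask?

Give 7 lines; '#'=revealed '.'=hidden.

Answer: .......
.......
#..#...
.......
...###.
...###.
...####

Derivation:
Click 1 (2,3) count=4: revealed 1 new [(2,3)] -> total=1
Click 2 (2,0) count=1: revealed 1 new [(2,0)] -> total=2
Click 3 (5,4) count=0: revealed 9 new [(4,3) (4,4) (4,5) (5,3) (5,4) (5,5) (6,3) (6,4) (6,5)] -> total=11
Click 4 (6,6) count=1: revealed 1 new [(6,6)] -> total=12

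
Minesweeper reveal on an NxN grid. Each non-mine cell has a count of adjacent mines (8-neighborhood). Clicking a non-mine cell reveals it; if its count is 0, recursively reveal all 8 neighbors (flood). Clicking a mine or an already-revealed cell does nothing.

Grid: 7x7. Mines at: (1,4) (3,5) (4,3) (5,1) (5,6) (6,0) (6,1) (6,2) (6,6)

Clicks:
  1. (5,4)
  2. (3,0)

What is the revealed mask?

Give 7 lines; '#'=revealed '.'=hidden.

Answer: ####...
####...
####...
####...
###....
....#..
.......

Derivation:
Click 1 (5,4) count=1: revealed 1 new [(5,4)] -> total=1
Click 2 (3,0) count=0: revealed 19 new [(0,0) (0,1) (0,2) (0,3) (1,0) (1,1) (1,2) (1,3) (2,0) (2,1) (2,2) (2,3) (3,0) (3,1) (3,2) (3,3) (4,0) (4,1) (4,2)] -> total=20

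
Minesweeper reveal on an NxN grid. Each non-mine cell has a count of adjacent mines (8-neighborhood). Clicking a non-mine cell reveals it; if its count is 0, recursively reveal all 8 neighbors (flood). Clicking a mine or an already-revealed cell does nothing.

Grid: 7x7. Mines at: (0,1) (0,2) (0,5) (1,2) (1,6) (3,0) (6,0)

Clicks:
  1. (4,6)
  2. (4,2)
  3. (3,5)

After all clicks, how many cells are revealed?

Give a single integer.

Click 1 (4,6) count=0: revealed 33 new [(1,3) (1,4) (1,5) (2,1) (2,2) (2,3) (2,4) (2,5) (2,6) (3,1) (3,2) (3,3) (3,4) (3,5) (3,6) (4,1) (4,2) (4,3) (4,4) (4,5) (4,6) (5,1) (5,2) (5,3) (5,4) (5,5) (5,6) (6,1) (6,2) (6,3) (6,4) (6,5) (6,6)] -> total=33
Click 2 (4,2) count=0: revealed 0 new [(none)] -> total=33
Click 3 (3,5) count=0: revealed 0 new [(none)] -> total=33

Answer: 33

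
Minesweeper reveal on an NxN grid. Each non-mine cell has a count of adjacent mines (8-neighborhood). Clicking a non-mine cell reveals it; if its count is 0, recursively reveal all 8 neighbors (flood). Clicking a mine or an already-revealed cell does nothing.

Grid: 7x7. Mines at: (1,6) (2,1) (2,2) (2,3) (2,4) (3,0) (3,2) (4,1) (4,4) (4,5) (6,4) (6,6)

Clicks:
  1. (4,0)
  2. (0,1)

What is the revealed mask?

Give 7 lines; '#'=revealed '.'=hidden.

Answer: ######.
######.
.......
.......
#......
.......
.......

Derivation:
Click 1 (4,0) count=2: revealed 1 new [(4,0)] -> total=1
Click 2 (0,1) count=0: revealed 12 new [(0,0) (0,1) (0,2) (0,3) (0,4) (0,5) (1,0) (1,1) (1,2) (1,3) (1,4) (1,5)] -> total=13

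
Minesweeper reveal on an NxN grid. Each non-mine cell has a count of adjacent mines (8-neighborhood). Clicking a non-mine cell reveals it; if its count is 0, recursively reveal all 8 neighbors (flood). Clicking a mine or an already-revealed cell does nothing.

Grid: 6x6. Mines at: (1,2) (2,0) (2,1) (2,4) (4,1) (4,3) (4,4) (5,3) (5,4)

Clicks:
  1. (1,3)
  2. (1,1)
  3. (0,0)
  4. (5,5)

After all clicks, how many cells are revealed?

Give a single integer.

Answer: 6

Derivation:
Click 1 (1,3) count=2: revealed 1 new [(1,3)] -> total=1
Click 2 (1,1) count=3: revealed 1 new [(1,1)] -> total=2
Click 3 (0,0) count=0: revealed 3 new [(0,0) (0,1) (1,0)] -> total=5
Click 4 (5,5) count=2: revealed 1 new [(5,5)] -> total=6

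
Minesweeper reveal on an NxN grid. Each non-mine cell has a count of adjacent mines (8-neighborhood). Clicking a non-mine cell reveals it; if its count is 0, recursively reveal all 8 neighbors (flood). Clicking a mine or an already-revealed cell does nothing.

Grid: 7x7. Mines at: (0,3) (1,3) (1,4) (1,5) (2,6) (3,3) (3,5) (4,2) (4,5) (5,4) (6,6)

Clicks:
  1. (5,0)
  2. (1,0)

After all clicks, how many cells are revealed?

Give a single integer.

Click 1 (5,0) count=0: revealed 22 new [(0,0) (0,1) (0,2) (1,0) (1,1) (1,2) (2,0) (2,1) (2,2) (3,0) (3,1) (3,2) (4,0) (4,1) (5,0) (5,1) (5,2) (5,3) (6,0) (6,1) (6,2) (6,3)] -> total=22
Click 2 (1,0) count=0: revealed 0 new [(none)] -> total=22

Answer: 22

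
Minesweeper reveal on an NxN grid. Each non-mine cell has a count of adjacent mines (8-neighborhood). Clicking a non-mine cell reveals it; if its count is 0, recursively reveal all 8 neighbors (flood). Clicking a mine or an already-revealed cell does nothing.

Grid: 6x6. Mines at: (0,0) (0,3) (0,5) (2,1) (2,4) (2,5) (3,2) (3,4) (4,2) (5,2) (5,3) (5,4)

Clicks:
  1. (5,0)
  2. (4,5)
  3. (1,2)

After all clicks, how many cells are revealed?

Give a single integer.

Answer: 8

Derivation:
Click 1 (5,0) count=0: revealed 6 new [(3,0) (3,1) (4,0) (4,1) (5,0) (5,1)] -> total=6
Click 2 (4,5) count=2: revealed 1 new [(4,5)] -> total=7
Click 3 (1,2) count=2: revealed 1 new [(1,2)] -> total=8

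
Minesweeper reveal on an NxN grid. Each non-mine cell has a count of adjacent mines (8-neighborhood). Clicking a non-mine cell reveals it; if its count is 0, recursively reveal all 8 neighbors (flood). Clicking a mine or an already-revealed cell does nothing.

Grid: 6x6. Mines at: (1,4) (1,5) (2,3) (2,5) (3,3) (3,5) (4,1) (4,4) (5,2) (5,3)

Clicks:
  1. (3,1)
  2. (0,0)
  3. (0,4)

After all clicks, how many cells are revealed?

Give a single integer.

Click 1 (3,1) count=1: revealed 1 new [(3,1)] -> total=1
Click 2 (0,0) count=0: revealed 13 new [(0,0) (0,1) (0,2) (0,3) (1,0) (1,1) (1,2) (1,3) (2,0) (2,1) (2,2) (3,0) (3,2)] -> total=14
Click 3 (0,4) count=2: revealed 1 new [(0,4)] -> total=15

Answer: 15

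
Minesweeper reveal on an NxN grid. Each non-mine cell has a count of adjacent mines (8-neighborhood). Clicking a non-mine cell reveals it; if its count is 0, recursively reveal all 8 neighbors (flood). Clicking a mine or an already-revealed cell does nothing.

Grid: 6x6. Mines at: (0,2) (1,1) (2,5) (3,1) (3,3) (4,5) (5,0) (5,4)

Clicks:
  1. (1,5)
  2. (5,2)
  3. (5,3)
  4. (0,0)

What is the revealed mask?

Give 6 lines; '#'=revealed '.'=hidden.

Answer: #.....
.....#
......
......
.###..
.###..

Derivation:
Click 1 (1,5) count=1: revealed 1 new [(1,5)] -> total=1
Click 2 (5,2) count=0: revealed 6 new [(4,1) (4,2) (4,3) (5,1) (5,2) (5,3)] -> total=7
Click 3 (5,3) count=1: revealed 0 new [(none)] -> total=7
Click 4 (0,0) count=1: revealed 1 new [(0,0)] -> total=8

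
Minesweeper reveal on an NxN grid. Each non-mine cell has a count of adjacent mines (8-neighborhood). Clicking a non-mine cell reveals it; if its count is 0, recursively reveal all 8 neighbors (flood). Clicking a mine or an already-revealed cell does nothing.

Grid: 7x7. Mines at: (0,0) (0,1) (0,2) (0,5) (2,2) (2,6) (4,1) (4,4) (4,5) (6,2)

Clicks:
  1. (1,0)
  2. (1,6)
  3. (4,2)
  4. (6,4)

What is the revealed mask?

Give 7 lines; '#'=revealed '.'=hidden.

Click 1 (1,0) count=2: revealed 1 new [(1,0)] -> total=1
Click 2 (1,6) count=2: revealed 1 new [(1,6)] -> total=2
Click 3 (4,2) count=1: revealed 1 new [(4,2)] -> total=3
Click 4 (6,4) count=0: revealed 8 new [(5,3) (5,4) (5,5) (5,6) (6,3) (6,4) (6,5) (6,6)] -> total=11

Answer: .......
#.....#
.......
.......
..#....
...####
...####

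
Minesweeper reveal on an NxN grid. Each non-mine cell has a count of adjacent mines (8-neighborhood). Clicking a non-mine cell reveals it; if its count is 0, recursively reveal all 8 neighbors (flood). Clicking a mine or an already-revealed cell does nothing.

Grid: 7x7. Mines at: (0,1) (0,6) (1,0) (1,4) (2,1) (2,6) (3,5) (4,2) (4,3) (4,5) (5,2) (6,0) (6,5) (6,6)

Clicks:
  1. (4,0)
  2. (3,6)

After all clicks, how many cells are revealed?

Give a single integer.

Answer: 7

Derivation:
Click 1 (4,0) count=0: revealed 6 new [(3,0) (3,1) (4,0) (4,1) (5,0) (5,1)] -> total=6
Click 2 (3,6) count=3: revealed 1 new [(3,6)] -> total=7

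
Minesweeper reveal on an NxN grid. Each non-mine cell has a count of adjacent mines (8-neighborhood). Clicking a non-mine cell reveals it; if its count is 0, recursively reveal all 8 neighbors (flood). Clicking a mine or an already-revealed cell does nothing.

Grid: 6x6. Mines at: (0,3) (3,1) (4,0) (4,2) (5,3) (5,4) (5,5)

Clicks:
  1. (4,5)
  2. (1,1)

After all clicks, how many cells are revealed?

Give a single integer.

Answer: 10

Derivation:
Click 1 (4,5) count=2: revealed 1 new [(4,5)] -> total=1
Click 2 (1,1) count=0: revealed 9 new [(0,0) (0,1) (0,2) (1,0) (1,1) (1,2) (2,0) (2,1) (2,2)] -> total=10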